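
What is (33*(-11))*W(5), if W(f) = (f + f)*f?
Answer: -18150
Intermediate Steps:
W(f) = 2*f**2 (W(f) = (2*f)*f = 2*f**2)
(33*(-11))*W(5) = (33*(-11))*(2*5**2) = -726*25 = -363*50 = -18150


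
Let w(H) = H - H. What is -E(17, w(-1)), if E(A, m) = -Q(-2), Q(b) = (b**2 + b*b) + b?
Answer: 6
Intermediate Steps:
Q(b) = b + 2*b**2 (Q(b) = (b**2 + b**2) + b = 2*b**2 + b = b + 2*b**2)
w(H) = 0
E(A, m) = -6 (E(A, m) = -(-2)*(1 + 2*(-2)) = -(-2)*(1 - 4) = -(-2)*(-3) = -1*6 = -6)
-E(17, w(-1)) = -1*(-6) = 6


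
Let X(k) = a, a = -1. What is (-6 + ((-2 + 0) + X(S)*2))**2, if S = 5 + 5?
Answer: 100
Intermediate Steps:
S = 10
X(k) = -1
(-6 + ((-2 + 0) + X(S)*2))**2 = (-6 + ((-2 + 0) - 1*2))**2 = (-6 + (-2 - 2))**2 = (-6 - 4)**2 = (-10)**2 = 100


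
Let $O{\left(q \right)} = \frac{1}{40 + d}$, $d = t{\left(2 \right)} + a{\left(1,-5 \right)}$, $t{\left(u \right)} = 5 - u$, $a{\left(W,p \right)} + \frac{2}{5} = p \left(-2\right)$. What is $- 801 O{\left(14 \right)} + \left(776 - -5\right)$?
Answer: $\frac{201398}{263} \approx 765.77$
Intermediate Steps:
$a{\left(W,p \right)} = - \frac{2}{5} - 2 p$ ($a{\left(W,p \right)} = - \frac{2}{5} + p \left(-2\right) = - \frac{2}{5} - 2 p$)
$d = \frac{63}{5}$ ($d = \left(5 - 2\right) - - \frac{48}{5} = \left(5 - 2\right) + \left(- \frac{2}{5} + 10\right) = 3 + \frac{48}{5} = \frac{63}{5} \approx 12.6$)
$O{\left(q \right)} = \frac{5}{263}$ ($O{\left(q \right)} = \frac{1}{40 + \frac{63}{5}} = \frac{1}{\frac{263}{5}} = \frac{5}{263}$)
$- 801 O{\left(14 \right)} + \left(776 - -5\right) = \left(-801\right) \frac{5}{263} + \left(776 - -5\right) = - \frac{4005}{263} + \left(776 + 5\right) = - \frac{4005}{263} + 781 = \frac{201398}{263}$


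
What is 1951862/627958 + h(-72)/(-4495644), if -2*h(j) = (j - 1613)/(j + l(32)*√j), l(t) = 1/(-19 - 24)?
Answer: 1168191536968904647/375833233542944808 - 72455*I*√2/14364014161824 ≈ 3.1083 - 7.1336e-9*I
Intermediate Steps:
l(t) = -1/43 (l(t) = 1/(-43) = -1/43)
h(j) = -(-1613 + j)/(2*(j - √j/43)) (h(j) = -(j - 1613)/(2*(j - √j/43)) = -(-1613 + j)/(2*(j - √j/43)))
1951862/627958 + h(-72)/(-4495644) = 1951862/627958 + (43*(1613 - 1*(-72))/(2*(-√(-72) + 43*(-72))))/(-4495644) = 1951862*(1/627958) + (43*(1613 + 72)/(2*(-6*I*√2 - 3096)))*(-1/4495644) = 975931/313979 + ((43/2)*1685/(-6*I*√2 - 3096))*(-1/4495644) = 975931/313979 + ((43/2)*1685/(-3096 - 6*I*√2))*(-1/4495644) = 975931/313979 + (72455/(2*(-3096 - 6*I*√2)))*(-1/4495644) = 975931/313979 - 72455/(8991288*(-3096 - 6*I*√2))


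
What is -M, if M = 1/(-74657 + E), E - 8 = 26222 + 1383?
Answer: 1/47044 ≈ 2.1257e-5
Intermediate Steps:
E = 27613 (E = 8 + (26222 + 1383) = 8 + 27605 = 27613)
M = -1/47044 (M = 1/(-74657 + 27613) = 1/(-47044) = -1/47044 ≈ -2.1257e-5)
-M = -1*(-1/47044) = 1/47044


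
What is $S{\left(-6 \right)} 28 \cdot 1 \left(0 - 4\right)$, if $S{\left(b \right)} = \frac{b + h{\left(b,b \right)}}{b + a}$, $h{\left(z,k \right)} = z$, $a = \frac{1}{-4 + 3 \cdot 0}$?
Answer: $- \frac{5376}{25} \approx -215.04$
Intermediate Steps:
$a = - \frac{1}{4}$ ($a = \frac{1}{-4 + 0} = \frac{1}{-4} = - \frac{1}{4} \approx -0.25$)
$S{\left(b \right)} = \frac{2 b}{- \frac{1}{4} + b}$ ($S{\left(b \right)} = \frac{b + b}{b - \frac{1}{4}} = \frac{2 b}{- \frac{1}{4} + b}$)
$S{\left(-6 \right)} 28 \cdot 1 \left(0 - 4\right) = 8 \left(-6\right) \frac{1}{-1 + 4 \left(-6\right)} 28 \cdot 1 \left(0 - 4\right) = 8 \left(-6\right) \frac{1}{-1 - 24} \cdot 28 \cdot 1 \left(-4\right) = 8 \left(-6\right) \frac{1}{-25} \cdot 28 \left(-4\right) = 8 \left(-6\right) \left(- \frac{1}{25}\right) 28 \left(-4\right) = \frac{48}{25} \cdot 28 \left(-4\right) = \frac{1344}{25} \left(-4\right) = - \frac{5376}{25}$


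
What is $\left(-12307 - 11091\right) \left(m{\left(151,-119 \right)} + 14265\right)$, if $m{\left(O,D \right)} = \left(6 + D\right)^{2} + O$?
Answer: $-636074630$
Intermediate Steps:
$m{\left(O,D \right)} = O + \left(6 + D\right)^{2}$
$\left(-12307 - 11091\right) \left(m{\left(151,-119 \right)} + 14265\right) = \left(-12307 - 11091\right) \left(\left(151 + \left(6 - 119\right)^{2}\right) + 14265\right) = - 23398 \left(\left(151 + \left(-113\right)^{2}\right) + 14265\right) = - 23398 \left(\left(151 + 12769\right) + 14265\right) = - 23398 \left(12920 + 14265\right) = \left(-23398\right) 27185 = -636074630$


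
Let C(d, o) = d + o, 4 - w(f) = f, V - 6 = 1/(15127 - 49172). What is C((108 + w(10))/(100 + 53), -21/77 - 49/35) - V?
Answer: -65051/9285 ≈ -7.0060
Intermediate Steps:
V = 204269/34045 (V = 6 + 1/(15127 - 49172) = 6 + 1/(-34045) = 6 - 1/34045 = 204269/34045 ≈ 6.0000)
w(f) = 4 - f
C((108 + w(10))/(100 + 53), -21/77 - 49/35) - V = ((108 + (4 - 1*10))/(100 + 53) + (-21/77 - 49/35)) - 1*204269/34045 = ((108 + (4 - 10))/153 + (-21*1/77 - 49*1/35)) - 204269/34045 = ((108 - 6)*(1/153) + (-3/11 - 7/5)) - 204269/34045 = (102*(1/153) - 92/55) - 204269/34045 = (2/3 - 92/55) - 204269/34045 = -166/165 - 204269/34045 = -65051/9285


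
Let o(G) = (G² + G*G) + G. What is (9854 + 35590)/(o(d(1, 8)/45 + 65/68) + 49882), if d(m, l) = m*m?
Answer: 212759719200/233551084939 ≈ 0.91098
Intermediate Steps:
d(m, l) = m²
o(G) = G + 2*G² (o(G) = (G² + G²) + G = 2*G² + G = G + 2*G²)
(9854 + 35590)/(o(d(1, 8)/45 + 65/68) + 49882) = (9854 + 35590)/((1²/45 + 65/68)*(1 + 2*(1²/45 + 65/68)) + 49882) = 45444/((1*(1/45) + 65*(1/68))*(1 + 2*(1*(1/45) + 65*(1/68))) + 49882) = 45444/((1/45 + 65/68)*(1 + 2*(1/45 + 65/68)) + 49882) = 45444/(2993*(1 + 2*(2993/3060))/3060 + 49882) = 45444/(2993*(1 + 2993/1530)/3060 + 49882) = 45444/((2993/3060)*(4523/1530) + 49882) = 45444/(13537339/4681800 + 49882) = 45444/(233551084939/4681800) = 45444*(4681800/233551084939) = 212759719200/233551084939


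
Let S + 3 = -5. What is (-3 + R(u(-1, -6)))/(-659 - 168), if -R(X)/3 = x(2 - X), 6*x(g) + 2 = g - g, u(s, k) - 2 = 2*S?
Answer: 2/827 ≈ 0.0024184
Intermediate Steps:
S = -8 (S = -3 - 5 = -8)
u(s, k) = -14 (u(s, k) = 2 + 2*(-8) = 2 - 16 = -14)
x(g) = -1/3 (x(g) = -1/3 + (g - g)/6 = -1/3 + (1/6)*0 = -1/3 + 0 = -1/3)
R(X) = 1 (R(X) = -3*(-1/3) = 1)
(-3 + R(u(-1, -6)))/(-659 - 168) = (-3 + 1)/(-659 - 168) = -2/(-827) = -2*(-1/827) = 2/827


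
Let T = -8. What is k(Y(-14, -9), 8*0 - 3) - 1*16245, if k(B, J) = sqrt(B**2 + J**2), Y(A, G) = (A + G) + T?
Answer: -16245 + sqrt(970) ≈ -16214.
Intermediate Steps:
Y(A, G) = -8 + A + G (Y(A, G) = (A + G) - 8 = -8 + A + G)
k(Y(-14, -9), 8*0 - 3) - 1*16245 = sqrt((-8 - 14 - 9)**2 + (8*0 - 3)**2) - 1*16245 = sqrt((-31)**2 + (0 - 3)**2) - 16245 = sqrt(961 + (-3)**2) - 16245 = sqrt(961 + 9) - 16245 = sqrt(970) - 16245 = -16245 + sqrt(970)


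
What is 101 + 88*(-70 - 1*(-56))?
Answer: -1131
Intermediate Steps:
101 + 88*(-70 - 1*(-56)) = 101 + 88*(-70 + 56) = 101 + 88*(-14) = 101 - 1232 = -1131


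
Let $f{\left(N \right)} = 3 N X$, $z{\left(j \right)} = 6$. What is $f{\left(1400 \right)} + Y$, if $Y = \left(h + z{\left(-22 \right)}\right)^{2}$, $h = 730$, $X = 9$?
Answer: $579496$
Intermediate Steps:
$f{\left(N \right)} = 27 N$ ($f{\left(N \right)} = 3 N 9 = 27 N$)
$Y = 541696$ ($Y = \left(730 + 6\right)^{2} = 736^{2} = 541696$)
$f{\left(1400 \right)} + Y = 27 \cdot 1400 + 541696 = 37800 + 541696 = 579496$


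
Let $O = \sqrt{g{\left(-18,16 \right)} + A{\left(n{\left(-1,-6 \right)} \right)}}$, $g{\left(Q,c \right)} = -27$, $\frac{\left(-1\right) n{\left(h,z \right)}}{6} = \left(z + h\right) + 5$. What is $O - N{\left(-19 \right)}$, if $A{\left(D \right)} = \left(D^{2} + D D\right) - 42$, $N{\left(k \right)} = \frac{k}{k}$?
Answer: $-1 + \sqrt{219} \approx 13.799$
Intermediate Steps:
$n{\left(h,z \right)} = -30 - 6 h - 6 z$ ($n{\left(h,z \right)} = - 6 \left(\left(z + h\right) + 5\right) = - 6 \left(\left(h + z\right) + 5\right) = - 6 \left(5 + h + z\right) = -30 - 6 h - 6 z$)
$N{\left(k \right)} = 1$
$A{\left(D \right)} = -42 + 2 D^{2}$ ($A{\left(D \right)} = \left(D^{2} + D^{2}\right) - 42 = 2 D^{2} - 42 = -42 + 2 D^{2}$)
$O = \sqrt{219}$ ($O = \sqrt{-27 - \left(42 - 2 \left(-30 - -6 - -36\right)^{2}\right)} = \sqrt{-27 - \left(42 - 2 \left(-30 + 6 + 36\right)^{2}\right)} = \sqrt{-27 - \left(42 - 2 \cdot 12^{2}\right)} = \sqrt{-27 + \left(-42 + 2 \cdot 144\right)} = \sqrt{-27 + \left(-42 + 288\right)} = \sqrt{-27 + 246} = \sqrt{219} \approx 14.799$)
$O - N{\left(-19 \right)} = \sqrt{219} - 1 = -1 + \sqrt{219}$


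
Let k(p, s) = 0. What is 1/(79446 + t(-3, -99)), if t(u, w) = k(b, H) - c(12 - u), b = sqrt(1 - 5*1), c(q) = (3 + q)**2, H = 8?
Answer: 1/79122 ≈ 1.2639e-5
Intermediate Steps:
b = 2*I (b = sqrt(1 - 5) = sqrt(-4) = 2*I ≈ 2.0*I)
t(u, w) = -(15 - u)**2 (t(u, w) = 0 - (3 + (12 - u))**2 = 0 - (15 - u)**2 = -(15 - u)**2)
1/(79446 + t(-3, -99)) = 1/(79446 - (-15 - 3)**2) = 1/(79446 - 1*(-18)**2) = 1/(79446 - 1*324) = 1/(79446 - 324) = 1/79122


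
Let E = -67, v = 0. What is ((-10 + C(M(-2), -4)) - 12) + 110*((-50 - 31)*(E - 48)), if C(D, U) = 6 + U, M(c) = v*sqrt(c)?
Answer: 1024630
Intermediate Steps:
M(c) = 0 (M(c) = 0*sqrt(c) = 0)
((-10 + C(M(-2), -4)) - 12) + 110*((-50 - 31)*(E - 48)) = ((-10 + (6 - 4)) - 12) + 110*((-50 - 31)*(-67 - 48)) = ((-10 + 2) - 12) + 110*(-81*(-115)) = (-8 - 12) + 110*9315 = -20 + 1024650 = 1024630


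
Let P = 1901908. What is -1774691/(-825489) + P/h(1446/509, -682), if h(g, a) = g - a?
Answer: 199937683147663/71938064394 ≈ 2779.3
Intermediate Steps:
-1774691/(-825489) + P/h(1446/509, -682) = -1774691/(-825489) + 1901908/(1446/509 - 1*(-682)) = -1774691*(-1/825489) + 1901908/(1446*(1/509) + 682) = 1774691/825489 + 1901908/(1446/509 + 682) = 1774691/825489 + 1901908/(348584/509) = 1774691/825489 + 1901908*(509/348584) = 1774691/825489 + 242017793/87146 = 199937683147663/71938064394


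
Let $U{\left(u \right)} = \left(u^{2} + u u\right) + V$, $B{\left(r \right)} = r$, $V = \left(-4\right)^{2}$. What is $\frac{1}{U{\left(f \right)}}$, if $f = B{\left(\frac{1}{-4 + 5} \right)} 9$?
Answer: $\frac{1}{178} \approx 0.005618$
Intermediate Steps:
$V = 16$
$f = 9$ ($f = \frac{1}{-4 + 5} \cdot 9 = 1^{-1} \cdot 9 = 1 \cdot 9 = 9$)
$U{\left(u \right)} = 16 + 2 u^{2}$ ($U{\left(u \right)} = \left(u^{2} + u u\right) + 16 = \left(u^{2} + u^{2}\right) + 16 = 2 u^{2} + 16 = 16 + 2 u^{2}$)
$\frac{1}{U{\left(f \right)}} = \frac{1}{16 + 2 \cdot 9^{2}} = \frac{1}{16 + 2 \cdot 81} = \frac{1}{16 + 162} = \frac{1}{178}$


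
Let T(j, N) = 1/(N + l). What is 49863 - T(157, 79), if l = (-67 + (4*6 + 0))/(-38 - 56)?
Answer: 372426653/7469 ≈ 49863.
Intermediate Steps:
l = 43/94 (l = (-67 + (24 + 0))/(-94) = (-67 + 24)*(-1/94) = -43*(-1/94) = 43/94 ≈ 0.45745)
T(j, N) = 1/(43/94 + N) (T(j, N) = 1/(N + 43/94) = 1/(43/94 + N))
49863 - T(157, 79) = 49863 - 94/(43 + 94*79) = 49863 - 94/(43 + 7426) = 49863 - 94/7469 = 372426653/7469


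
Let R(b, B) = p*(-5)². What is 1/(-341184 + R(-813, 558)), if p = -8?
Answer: -1/341384 ≈ -2.9293e-6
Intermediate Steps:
R(b, B) = -200 (R(b, B) = -8*(-5)² = -8*25 = -200)
1/(-341184 + R(-813, 558)) = 1/(-341184 - 200) = 1/(-341384) = -1/341384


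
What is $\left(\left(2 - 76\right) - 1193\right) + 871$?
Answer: $-396$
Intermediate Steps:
$\left(\left(2 - 76\right) - 1193\right) + 871 = \left(-74 - 1193\right) + 871 = -1267 + 871 = -396$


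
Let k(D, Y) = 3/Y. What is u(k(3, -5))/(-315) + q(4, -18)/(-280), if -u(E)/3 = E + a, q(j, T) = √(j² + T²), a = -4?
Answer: -23/525 - √85/140 ≈ -0.10966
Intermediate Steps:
q(j, T) = √(T² + j²)
u(E) = 12 - 3*E (u(E) = -3*(E - 4) = -3*(-4 + E) = 12 - 3*E)
u(k(3, -5))/(-315) + q(4, -18)/(-280) = (12 - 9/(-5))/(-315) + √((-18)² + 4²)/(-280) = (12 - 9*(-1)/5)*(-1/315) + √(324 + 16)*(-1/280) = (12 - 3*(-⅗))*(-1/315) + √340*(-1/280) = (12 + 9/5)*(-1/315) + (2*√85)*(-1/280) = (69/5)*(-1/315) - √85/140 = -23/525 - √85/140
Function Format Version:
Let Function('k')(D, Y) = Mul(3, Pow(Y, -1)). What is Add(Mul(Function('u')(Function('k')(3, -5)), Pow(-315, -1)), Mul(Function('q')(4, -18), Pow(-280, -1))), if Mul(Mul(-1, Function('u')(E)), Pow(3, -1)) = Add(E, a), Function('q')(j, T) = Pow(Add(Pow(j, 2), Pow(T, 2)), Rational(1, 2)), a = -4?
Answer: Add(Rational(-23, 525), Mul(Rational(-1, 140), Pow(85, Rational(1, 2)))) ≈ -0.10966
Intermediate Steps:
Function('q')(j, T) = Pow(Add(Pow(T, 2), Pow(j, 2)), Rational(1, 2))
Function('u')(E) = Add(12, Mul(-3, E)) (Function('u')(E) = Mul(-3, Add(E, -4)) = Mul(-3, Add(-4, E)) = Add(12, Mul(-3, E)))
Add(Mul(Function('u')(Function('k')(3, -5)), Pow(-315, -1)), Mul(Function('q')(4, -18), Pow(-280, -1))) = Add(Mul(Add(12, Mul(-3, Mul(3, Pow(-5, -1)))), Pow(-315, -1)), Mul(Pow(Add(Pow(-18, 2), Pow(4, 2)), Rational(1, 2)), Pow(-280, -1))) = Add(Mul(Add(12, Mul(-3, Mul(3, Rational(-1, 5)))), Rational(-1, 315)), Mul(Pow(Add(324, 16), Rational(1, 2)), Rational(-1, 280))) = Add(Mul(Add(12, Mul(-3, Rational(-3, 5))), Rational(-1, 315)), Mul(Pow(340, Rational(1, 2)), Rational(-1, 280))) = Add(Mul(Add(12, Rational(9, 5)), Rational(-1, 315)), Mul(Mul(2, Pow(85, Rational(1, 2))), Rational(-1, 280))) = Add(Mul(Rational(69, 5), Rational(-1, 315)), Mul(Rational(-1, 140), Pow(85, Rational(1, 2)))) = Add(Rational(-23, 525), Mul(Rational(-1, 140), Pow(85, Rational(1, 2))))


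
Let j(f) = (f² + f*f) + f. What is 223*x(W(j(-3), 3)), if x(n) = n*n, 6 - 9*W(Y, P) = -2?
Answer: 14272/81 ≈ 176.20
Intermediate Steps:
j(f) = f + 2*f² (j(f) = (f² + f²) + f = 2*f² + f = f + 2*f²)
W(Y, P) = 8/9 (W(Y, P) = ⅔ - ⅑*(-2) = ⅔ + 2/9 = 8/9)
x(n) = n²
223*x(W(j(-3), 3)) = 223*(8/9)² = 223*(64/81) = 14272/81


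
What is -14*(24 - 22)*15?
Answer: -420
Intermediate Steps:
-14*(24 - 22)*15 = -14*2*15 = -28*15 = -420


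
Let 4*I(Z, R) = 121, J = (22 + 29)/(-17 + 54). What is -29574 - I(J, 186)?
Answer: -118417/4 ≈ -29604.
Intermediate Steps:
J = 51/37 ≈ 1.3784
I(Z, R) = 121/4 (I(Z, R) = (1/4)*121 = 121/4)
-29574 - I(J, 186) = -29574 - 1*121/4 = -29574 - 121/4 = -118417/4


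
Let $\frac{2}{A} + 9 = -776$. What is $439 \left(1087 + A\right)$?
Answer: $\frac{374595627}{785} \approx 4.7719 \cdot 10^{5}$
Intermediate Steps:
$A = - \frac{2}{785}$ ($A = \frac{2}{-9 - 776} = \frac{2}{-785} = 2 \left(- \frac{1}{785}\right) = - \frac{2}{785} \approx -0.0025478$)
$439 \left(1087 + A\right) = 439 \left(1087 - \frac{2}{785}\right) = 439 \cdot \frac{853293}{785} = \frac{374595627}{785}$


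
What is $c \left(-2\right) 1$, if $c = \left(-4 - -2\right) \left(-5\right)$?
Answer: $-20$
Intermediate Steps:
$c = 10$ ($c = \left(-4 + 2\right) \left(-5\right) = \left(-2\right) \left(-5\right) = 10$)
$c \left(-2\right) 1 = 10 \left(-2\right) 1 = \left(-20\right) 1 = -20$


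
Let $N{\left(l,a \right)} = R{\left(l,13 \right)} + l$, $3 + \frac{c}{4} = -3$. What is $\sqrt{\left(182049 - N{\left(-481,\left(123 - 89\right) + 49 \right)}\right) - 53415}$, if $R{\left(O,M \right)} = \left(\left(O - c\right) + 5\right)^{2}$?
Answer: $i \sqrt{75189} \approx 274.21 i$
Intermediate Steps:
$c = -24$ ($c = -12 + 4 \left(-3\right) = -12 - 12 = -24$)
$R{\left(O,M \right)} = \left(29 + O\right)^{2}$ ($R{\left(O,M \right)} = \left(\left(O - -24\right) + 5\right)^{2} = \left(\left(O + 24\right) + 5\right)^{2} = \left(\left(24 + O\right) + 5\right)^{2} = \left(29 + O\right)^{2}$)
$N{\left(l,a \right)} = l + \left(29 + l\right)^{2}$ ($N{\left(l,a \right)} = \left(29 + l\right)^{2} + l = l + \left(29 + l\right)^{2}$)
$\sqrt{\left(182049 - N{\left(-481,\left(123 - 89\right) + 49 \right)}\right) - 53415} = \sqrt{\left(182049 - \left(-481 + \left(29 - 481\right)^{2}\right)\right) - 53415} = \sqrt{\left(182049 - \left(-481 + \left(-452\right)^{2}\right)\right) - 53415} = \sqrt{\left(182049 - \left(-481 + 204304\right)\right) - 53415} = \sqrt{\left(182049 - 203823\right) - 53415} = \sqrt{-21774 - 53415} = \sqrt{-75189} = i \sqrt{75189}$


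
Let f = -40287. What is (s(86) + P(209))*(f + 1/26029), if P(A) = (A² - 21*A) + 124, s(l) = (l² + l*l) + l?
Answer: -56934334702668/26029 ≈ -2.1873e+9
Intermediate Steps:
s(l) = l + 2*l² (s(l) = (l² + l²) + l = 2*l² + l = l + 2*l²)
P(A) = 124 + A² - 21*A
(s(86) + P(209))*(f + 1/26029) = (86*(1 + 2*86) + (124 + 209² - 21*209))*(-40287 + 1/26029) = (86*(1 + 172) + (124 + 43681 - 4389))*(-40287 + 1/26029) = (86*173 + 39416)*(-1048630322/26029) = (14878 + 39416)*(-1048630322/26029) = 54294*(-1048630322/26029) = -56934334702668/26029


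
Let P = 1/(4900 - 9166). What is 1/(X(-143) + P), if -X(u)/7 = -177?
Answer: 4266/5285573 ≈ 0.00080710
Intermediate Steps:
X(u) = 1239 (X(u) = -7*(-177) = 1239)
P = -1/4266 (P = 1/(-4266) = -1/4266 ≈ -0.00023441)
1/(X(-143) + P) = 1/(1239 - 1/4266) = 1/(5285573/4266) = 4266/5285573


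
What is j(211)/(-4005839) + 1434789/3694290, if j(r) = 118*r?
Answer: 1885184433517/4932910319770 ≈ 0.38216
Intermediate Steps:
j(211)/(-4005839) + 1434789/3694290 = (118*211)/(-4005839) + 1434789/3694290 = 24898*(-1/4005839) + 1434789*(1/3694290) = -24898/4005839 + 478263/1231430 = 1885184433517/4932910319770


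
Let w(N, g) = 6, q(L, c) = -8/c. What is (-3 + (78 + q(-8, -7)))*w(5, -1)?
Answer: 3198/7 ≈ 456.86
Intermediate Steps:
(-3 + (78 + q(-8, -7)))*w(5, -1) = (-3 + (78 - 8/(-7)))*6 = (-3 + (78 - 8*(-⅐)))*6 = (-3 + (78 + 8/7))*6 = (-3 + 554/7)*6 = (533/7)*6 = 3198/7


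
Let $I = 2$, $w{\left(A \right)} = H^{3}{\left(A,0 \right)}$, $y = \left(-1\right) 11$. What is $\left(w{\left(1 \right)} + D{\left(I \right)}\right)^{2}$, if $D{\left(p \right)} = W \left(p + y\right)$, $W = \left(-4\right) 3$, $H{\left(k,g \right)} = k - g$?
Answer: $11881$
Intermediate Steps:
$W = -12$
$y = -11$
$w{\left(A \right)} = A^{3}$ ($w{\left(A \right)} = \left(A - 0\right)^{3} = \left(A + 0\right)^{3} = A^{3}$)
$D{\left(p \right)} = 132 - 12 p$ ($D{\left(p \right)} = - 12 \left(p - 11\right) = - 12 \left(-11 + p\right) = 132 - 12 p$)
$\left(w{\left(1 \right)} + D{\left(I \right)}\right)^{2} = \left(1^{3} + \left(132 - 24\right)\right)^{2} = \left(1 + \left(132 - 24\right)\right)^{2} = \left(1 + 108\right)^{2} = 109^{2} = 11881$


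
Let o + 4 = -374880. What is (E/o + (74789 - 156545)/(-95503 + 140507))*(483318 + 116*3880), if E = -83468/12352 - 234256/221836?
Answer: -612403638808038390491943/361166416629791264 ≈ -1.6956e+6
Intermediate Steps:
o = -374884 (o = -4 - 374880 = -374884)
E = -1338108585/171257392 (E = -83468*1/12352 - 234256*1/221836 = -20867/3088 - 58564/55459 = -1338108585/171257392 ≈ -7.8134)
(E/o + (74789 - 156545)/(-95503 + 140507))*(483318 + 116*3880) = (-1338108585/171257392/(-374884) + (74789 - 156545)/(-95503 + 140507))*(483318 + 116*3880) = (-1338108585/171257392*(-1/374884) - 81756/45004)*(483318 + 450080) = (1338108585/64201656142528 - 81756*1/45004)*933398 = (1338108585/64201656142528 - 20439/11251)*933398 = -1312202594837439957/722332833259582528*933398 = -612403638808038390491943/361166416629791264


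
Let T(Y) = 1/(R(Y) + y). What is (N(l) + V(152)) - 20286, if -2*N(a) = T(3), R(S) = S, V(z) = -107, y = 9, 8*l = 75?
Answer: -489433/24 ≈ -20393.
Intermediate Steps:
l = 75/8 (l = (⅛)*75 = 75/8 ≈ 9.3750)
T(Y) = 1/(9 + Y) (T(Y) = 1/(Y + 9) = 1/(9 + Y))
N(a) = -1/24 (N(a) = -1/(2*(9 + 3)) = -½/12 = -½*1/12 = -1/24)
(N(l) + V(152)) - 20286 = (-1/24 - 107) - 20286 = -2569/24 - 20286 = -489433/24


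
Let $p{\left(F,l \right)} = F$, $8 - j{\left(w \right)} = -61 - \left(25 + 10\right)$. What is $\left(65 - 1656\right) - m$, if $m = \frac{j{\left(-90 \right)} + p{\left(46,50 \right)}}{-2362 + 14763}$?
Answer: $- \frac{19730141}{12401} \approx -1591.0$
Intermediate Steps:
$j{\left(w \right)} = 104$ ($j{\left(w \right)} = 8 - \left(-61 - \left(25 + 10\right)\right) = 8 - \left(-61 - 35\right) = 8 - -96 = 8 + 96 = 104$)
$m = \frac{150}{12401}$ ($m = \frac{104 + 46}{-2362 + 14763} = \frac{150}{12401} \approx 0.012096$)
$\left(65 - 1656\right) - m = \left(65 - 1656\right) - \frac{150}{12401} = -1591 - \frac{150}{12401} = - \frac{19730141}{12401}$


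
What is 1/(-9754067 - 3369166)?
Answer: -1/13123233 ≈ -7.6201e-8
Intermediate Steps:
1/(-9754067 - 3369166) = 1/(-13123233) = -1/13123233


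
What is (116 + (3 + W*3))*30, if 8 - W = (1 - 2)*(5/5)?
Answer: 4380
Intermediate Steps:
W = 9 (W = 8 - (1 - 2)*5/5 = 8 - (-1)*5*(⅕) = 8 - (-1) = 8 - 1*(-1) = 8 + 1 = 9)
(116 + (3 + W*3))*30 = (116 + (3 + 9*3))*30 = (116 + (3 + 27))*30 = (116 + 30)*30 = 146*30 = 4380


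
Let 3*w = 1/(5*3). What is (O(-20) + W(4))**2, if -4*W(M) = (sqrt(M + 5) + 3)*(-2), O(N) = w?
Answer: 18496/2025 ≈ 9.1338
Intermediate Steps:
w = 1/45 (w = 1/(3*((5*3))) = (1/3)/15 = (1/3)*(1/15) = 1/45 ≈ 0.022222)
O(N) = 1/45
W(M) = 3/2 + sqrt(5 + M)/2 (W(M) = -(sqrt(M + 5) + 3)*(-2)/4 = -(sqrt(5 + M) + 3)*(-2)/4 = -(3 + sqrt(5 + M))*(-2)/4 = -(-6 - 2*sqrt(5 + M))/4 = 3/2 + sqrt(5 + M)/2)
(O(-20) + W(4))**2 = (1/45 + (3/2 + sqrt(5 + 4)/2))**2 = (1/45 + (3/2 + sqrt(9)/2))**2 = (1/45 + (3/2 + (1/2)*3))**2 = (1/45 + (3/2 + 3/2))**2 = (1/45 + 3)**2 = (136/45)**2 = 18496/2025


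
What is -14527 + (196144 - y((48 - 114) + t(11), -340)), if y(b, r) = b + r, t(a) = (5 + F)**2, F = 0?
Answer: 181998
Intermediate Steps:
t(a) = 25 (t(a) = (5 + 0)**2 = 5**2 = 25)
-14527 + (196144 - y((48 - 114) + t(11), -340)) = -14527 + (196144 - (((48 - 114) + 25) - 340)) = -14527 + (196144 - ((-66 + 25) - 340)) = -14527 + (196144 - (-41 - 340)) = -14527 + (196144 - 1*(-381)) = -14527 + (196144 + 381) = -14527 + 196525 = 181998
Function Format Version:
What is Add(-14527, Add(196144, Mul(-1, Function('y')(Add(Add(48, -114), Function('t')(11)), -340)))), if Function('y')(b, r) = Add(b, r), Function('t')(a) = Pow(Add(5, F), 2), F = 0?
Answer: 181998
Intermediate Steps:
Function('t')(a) = 25 (Function('t')(a) = Pow(Add(5, 0), 2) = Pow(5, 2) = 25)
Add(-14527, Add(196144, Mul(-1, Function('y')(Add(Add(48, -114), Function('t')(11)), -340)))) = Add(-14527, Add(196144, Mul(-1, Add(Add(Add(48, -114), 25), -340)))) = Add(-14527, Add(196144, Mul(-1, Add(Add(-66, 25), -340)))) = Add(-14527, Add(196144, Mul(-1, Add(-41, -340)))) = Add(-14527, Add(196144, Mul(-1, -381))) = Add(-14527, Add(196144, 381)) = Add(-14527, 196525) = 181998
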